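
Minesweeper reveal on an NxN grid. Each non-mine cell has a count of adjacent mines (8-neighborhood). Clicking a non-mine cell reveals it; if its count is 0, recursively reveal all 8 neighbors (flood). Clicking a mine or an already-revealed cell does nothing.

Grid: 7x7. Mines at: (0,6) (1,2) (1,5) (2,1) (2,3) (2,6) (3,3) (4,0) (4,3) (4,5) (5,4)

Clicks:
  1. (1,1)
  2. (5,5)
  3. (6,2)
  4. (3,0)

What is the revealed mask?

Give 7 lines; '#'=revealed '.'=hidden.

Answer: .......
.#.....
.......
#......
.......
####.#.
####...

Derivation:
Click 1 (1,1) count=2: revealed 1 new [(1,1)] -> total=1
Click 2 (5,5) count=2: revealed 1 new [(5,5)] -> total=2
Click 3 (6,2) count=0: revealed 8 new [(5,0) (5,1) (5,2) (5,3) (6,0) (6,1) (6,2) (6,3)] -> total=10
Click 4 (3,0) count=2: revealed 1 new [(3,0)] -> total=11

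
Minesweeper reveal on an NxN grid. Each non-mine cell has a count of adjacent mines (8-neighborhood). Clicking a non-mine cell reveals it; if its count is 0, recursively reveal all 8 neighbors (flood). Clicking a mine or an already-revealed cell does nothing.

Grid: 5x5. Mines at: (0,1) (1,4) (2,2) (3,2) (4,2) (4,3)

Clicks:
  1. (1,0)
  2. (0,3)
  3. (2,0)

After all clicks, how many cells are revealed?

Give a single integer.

Answer: 9

Derivation:
Click 1 (1,0) count=1: revealed 1 new [(1,0)] -> total=1
Click 2 (0,3) count=1: revealed 1 new [(0,3)] -> total=2
Click 3 (2,0) count=0: revealed 7 new [(1,1) (2,0) (2,1) (3,0) (3,1) (4,0) (4,1)] -> total=9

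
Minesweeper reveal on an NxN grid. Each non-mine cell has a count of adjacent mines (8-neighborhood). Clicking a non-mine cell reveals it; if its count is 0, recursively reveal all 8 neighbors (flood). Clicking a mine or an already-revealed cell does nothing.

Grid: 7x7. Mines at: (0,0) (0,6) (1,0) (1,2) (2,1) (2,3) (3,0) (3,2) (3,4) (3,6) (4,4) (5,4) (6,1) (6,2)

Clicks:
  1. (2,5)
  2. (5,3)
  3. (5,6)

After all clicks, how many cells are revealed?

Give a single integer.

Answer: 8

Derivation:
Click 1 (2,5) count=2: revealed 1 new [(2,5)] -> total=1
Click 2 (5,3) count=3: revealed 1 new [(5,3)] -> total=2
Click 3 (5,6) count=0: revealed 6 new [(4,5) (4,6) (5,5) (5,6) (6,5) (6,6)] -> total=8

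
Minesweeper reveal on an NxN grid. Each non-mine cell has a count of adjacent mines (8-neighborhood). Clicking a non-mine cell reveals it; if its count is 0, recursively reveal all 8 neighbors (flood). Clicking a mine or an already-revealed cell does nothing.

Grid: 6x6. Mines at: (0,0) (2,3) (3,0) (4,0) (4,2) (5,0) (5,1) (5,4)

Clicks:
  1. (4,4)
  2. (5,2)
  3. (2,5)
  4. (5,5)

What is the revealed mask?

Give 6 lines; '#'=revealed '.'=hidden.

Answer: .#####
.#####
....##
....##
....##
..#..#

Derivation:
Click 1 (4,4) count=1: revealed 1 new [(4,4)] -> total=1
Click 2 (5,2) count=2: revealed 1 new [(5,2)] -> total=2
Click 3 (2,5) count=0: revealed 15 new [(0,1) (0,2) (0,3) (0,4) (0,5) (1,1) (1,2) (1,3) (1,4) (1,5) (2,4) (2,5) (3,4) (3,5) (4,5)] -> total=17
Click 4 (5,5) count=1: revealed 1 new [(5,5)] -> total=18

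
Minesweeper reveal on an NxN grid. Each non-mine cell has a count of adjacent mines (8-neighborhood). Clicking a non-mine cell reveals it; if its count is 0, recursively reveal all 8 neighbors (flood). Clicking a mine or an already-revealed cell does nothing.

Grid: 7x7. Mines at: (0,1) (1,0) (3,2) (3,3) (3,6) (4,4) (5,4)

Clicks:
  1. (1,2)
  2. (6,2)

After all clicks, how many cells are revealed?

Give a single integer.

Answer: 17

Derivation:
Click 1 (1,2) count=1: revealed 1 new [(1,2)] -> total=1
Click 2 (6,2) count=0: revealed 16 new [(2,0) (2,1) (3,0) (3,1) (4,0) (4,1) (4,2) (4,3) (5,0) (5,1) (5,2) (5,3) (6,0) (6,1) (6,2) (6,3)] -> total=17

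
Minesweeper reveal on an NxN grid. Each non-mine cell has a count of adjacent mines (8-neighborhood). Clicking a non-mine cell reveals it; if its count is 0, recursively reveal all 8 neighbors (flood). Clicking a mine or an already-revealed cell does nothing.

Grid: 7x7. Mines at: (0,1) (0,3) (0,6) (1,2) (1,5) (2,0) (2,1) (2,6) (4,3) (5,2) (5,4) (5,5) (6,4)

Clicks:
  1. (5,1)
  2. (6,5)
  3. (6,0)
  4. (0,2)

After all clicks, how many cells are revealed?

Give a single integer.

Answer: 10

Derivation:
Click 1 (5,1) count=1: revealed 1 new [(5,1)] -> total=1
Click 2 (6,5) count=3: revealed 1 new [(6,5)] -> total=2
Click 3 (6,0) count=0: revealed 7 new [(3,0) (3,1) (4,0) (4,1) (5,0) (6,0) (6,1)] -> total=9
Click 4 (0,2) count=3: revealed 1 new [(0,2)] -> total=10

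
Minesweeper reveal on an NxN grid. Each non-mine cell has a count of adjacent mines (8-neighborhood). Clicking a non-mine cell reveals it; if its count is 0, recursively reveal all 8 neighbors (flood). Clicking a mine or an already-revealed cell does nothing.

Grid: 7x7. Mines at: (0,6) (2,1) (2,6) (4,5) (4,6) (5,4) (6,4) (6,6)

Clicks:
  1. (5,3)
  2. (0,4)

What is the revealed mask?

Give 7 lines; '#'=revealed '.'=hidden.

Answer: ######.
######.
..####.
######.
#####..
####...
####...

Derivation:
Click 1 (5,3) count=2: revealed 1 new [(5,3)] -> total=1
Click 2 (0,4) count=0: revealed 34 new [(0,0) (0,1) (0,2) (0,3) (0,4) (0,5) (1,0) (1,1) (1,2) (1,3) (1,4) (1,5) (2,2) (2,3) (2,4) (2,5) (3,0) (3,1) (3,2) (3,3) (3,4) (3,5) (4,0) (4,1) (4,2) (4,3) (4,4) (5,0) (5,1) (5,2) (6,0) (6,1) (6,2) (6,3)] -> total=35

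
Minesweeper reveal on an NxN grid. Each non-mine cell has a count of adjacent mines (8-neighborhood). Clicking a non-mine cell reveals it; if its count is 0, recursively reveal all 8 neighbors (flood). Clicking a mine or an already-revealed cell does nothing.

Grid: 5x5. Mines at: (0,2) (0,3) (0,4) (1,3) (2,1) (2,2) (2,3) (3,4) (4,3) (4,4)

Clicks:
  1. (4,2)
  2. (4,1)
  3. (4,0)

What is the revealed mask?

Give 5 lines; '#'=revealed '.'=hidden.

Answer: .....
.....
.....
###..
###..

Derivation:
Click 1 (4,2) count=1: revealed 1 new [(4,2)] -> total=1
Click 2 (4,1) count=0: revealed 5 new [(3,0) (3,1) (3,2) (4,0) (4,1)] -> total=6
Click 3 (4,0) count=0: revealed 0 new [(none)] -> total=6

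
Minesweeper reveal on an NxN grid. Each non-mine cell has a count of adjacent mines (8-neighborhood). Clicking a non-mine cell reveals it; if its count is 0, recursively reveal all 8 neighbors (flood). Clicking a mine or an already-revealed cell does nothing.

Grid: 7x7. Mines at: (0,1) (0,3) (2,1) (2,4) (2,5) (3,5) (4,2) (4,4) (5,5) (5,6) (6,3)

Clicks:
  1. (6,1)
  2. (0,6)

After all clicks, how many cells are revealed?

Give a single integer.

Click 1 (6,1) count=0: revealed 10 new [(3,0) (3,1) (4,0) (4,1) (5,0) (5,1) (5,2) (6,0) (6,1) (6,2)] -> total=10
Click 2 (0,6) count=0: revealed 6 new [(0,4) (0,5) (0,6) (1,4) (1,5) (1,6)] -> total=16

Answer: 16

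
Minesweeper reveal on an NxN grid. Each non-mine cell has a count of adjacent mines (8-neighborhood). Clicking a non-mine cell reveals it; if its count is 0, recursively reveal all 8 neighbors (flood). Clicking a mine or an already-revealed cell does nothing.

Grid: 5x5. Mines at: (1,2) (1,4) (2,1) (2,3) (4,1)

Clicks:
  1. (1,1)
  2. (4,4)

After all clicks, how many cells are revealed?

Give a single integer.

Answer: 7

Derivation:
Click 1 (1,1) count=2: revealed 1 new [(1,1)] -> total=1
Click 2 (4,4) count=0: revealed 6 new [(3,2) (3,3) (3,4) (4,2) (4,3) (4,4)] -> total=7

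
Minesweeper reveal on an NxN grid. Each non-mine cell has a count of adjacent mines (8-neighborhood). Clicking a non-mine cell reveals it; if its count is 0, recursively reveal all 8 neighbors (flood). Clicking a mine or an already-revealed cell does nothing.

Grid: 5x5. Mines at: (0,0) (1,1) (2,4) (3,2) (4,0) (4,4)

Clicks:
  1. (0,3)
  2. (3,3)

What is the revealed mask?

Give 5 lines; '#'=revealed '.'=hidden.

Answer: ..###
..###
.....
...#.
.....

Derivation:
Click 1 (0,3) count=0: revealed 6 new [(0,2) (0,3) (0,4) (1,2) (1,3) (1,4)] -> total=6
Click 2 (3,3) count=3: revealed 1 new [(3,3)] -> total=7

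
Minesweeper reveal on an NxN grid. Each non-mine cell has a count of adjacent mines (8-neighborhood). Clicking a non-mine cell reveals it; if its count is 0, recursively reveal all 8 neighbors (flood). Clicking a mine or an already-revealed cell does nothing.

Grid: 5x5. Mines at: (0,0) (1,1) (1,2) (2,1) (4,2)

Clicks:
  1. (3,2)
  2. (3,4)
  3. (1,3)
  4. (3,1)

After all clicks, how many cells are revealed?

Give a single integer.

Answer: 12

Derivation:
Click 1 (3,2) count=2: revealed 1 new [(3,2)] -> total=1
Click 2 (3,4) count=0: revealed 10 new [(0,3) (0,4) (1,3) (1,4) (2,3) (2,4) (3,3) (3,4) (4,3) (4,4)] -> total=11
Click 3 (1,3) count=1: revealed 0 new [(none)] -> total=11
Click 4 (3,1) count=2: revealed 1 new [(3,1)] -> total=12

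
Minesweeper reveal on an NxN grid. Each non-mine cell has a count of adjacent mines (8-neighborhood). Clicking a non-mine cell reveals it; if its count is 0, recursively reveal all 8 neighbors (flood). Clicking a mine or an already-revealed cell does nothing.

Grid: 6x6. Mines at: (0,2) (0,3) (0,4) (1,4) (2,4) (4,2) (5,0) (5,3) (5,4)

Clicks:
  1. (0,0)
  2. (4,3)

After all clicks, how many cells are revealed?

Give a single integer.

Answer: 17

Derivation:
Click 1 (0,0) count=0: revealed 16 new [(0,0) (0,1) (1,0) (1,1) (1,2) (1,3) (2,0) (2,1) (2,2) (2,3) (3,0) (3,1) (3,2) (3,3) (4,0) (4,1)] -> total=16
Click 2 (4,3) count=3: revealed 1 new [(4,3)] -> total=17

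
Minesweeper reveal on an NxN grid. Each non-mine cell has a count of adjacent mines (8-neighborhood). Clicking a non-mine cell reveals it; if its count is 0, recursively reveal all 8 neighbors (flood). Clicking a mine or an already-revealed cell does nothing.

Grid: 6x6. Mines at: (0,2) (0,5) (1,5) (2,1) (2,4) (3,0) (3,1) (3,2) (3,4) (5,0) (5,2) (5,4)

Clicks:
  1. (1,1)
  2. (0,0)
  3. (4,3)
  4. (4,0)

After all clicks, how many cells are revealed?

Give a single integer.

Click 1 (1,1) count=2: revealed 1 new [(1,1)] -> total=1
Click 2 (0,0) count=0: revealed 3 new [(0,0) (0,1) (1,0)] -> total=4
Click 3 (4,3) count=4: revealed 1 new [(4,3)] -> total=5
Click 4 (4,0) count=3: revealed 1 new [(4,0)] -> total=6

Answer: 6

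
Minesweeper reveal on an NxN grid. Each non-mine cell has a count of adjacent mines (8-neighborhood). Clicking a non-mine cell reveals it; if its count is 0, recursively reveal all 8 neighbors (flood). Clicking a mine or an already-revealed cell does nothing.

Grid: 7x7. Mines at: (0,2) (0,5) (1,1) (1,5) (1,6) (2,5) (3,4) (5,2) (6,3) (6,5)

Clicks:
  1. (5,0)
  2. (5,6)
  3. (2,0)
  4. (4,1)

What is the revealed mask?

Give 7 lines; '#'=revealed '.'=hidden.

Click 1 (5,0) count=0: revealed 16 new [(2,0) (2,1) (2,2) (2,3) (3,0) (3,1) (3,2) (3,3) (4,0) (4,1) (4,2) (4,3) (5,0) (5,1) (6,0) (6,1)] -> total=16
Click 2 (5,6) count=1: revealed 1 new [(5,6)] -> total=17
Click 3 (2,0) count=1: revealed 0 new [(none)] -> total=17
Click 4 (4,1) count=1: revealed 0 new [(none)] -> total=17

Answer: .......
.......
####...
####...
####...
##....#
##.....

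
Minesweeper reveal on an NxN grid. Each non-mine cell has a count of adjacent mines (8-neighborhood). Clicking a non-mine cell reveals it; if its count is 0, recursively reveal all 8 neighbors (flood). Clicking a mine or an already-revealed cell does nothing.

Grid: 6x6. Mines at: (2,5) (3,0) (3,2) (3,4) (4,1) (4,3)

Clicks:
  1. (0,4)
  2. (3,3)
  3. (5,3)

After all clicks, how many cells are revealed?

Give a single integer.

Click 1 (0,4) count=0: revealed 17 new [(0,0) (0,1) (0,2) (0,3) (0,4) (0,5) (1,0) (1,1) (1,2) (1,3) (1,4) (1,5) (2,0) (2,1) (2,2) (2,3) (2,4)] -> total=17
Click 2 (3,3) count=3: revealed 1 new [(3,3)] -> total=18
Click 3 (5,3) count=1: revealed 1 new [(5,3)] -> total=19

Answer: 19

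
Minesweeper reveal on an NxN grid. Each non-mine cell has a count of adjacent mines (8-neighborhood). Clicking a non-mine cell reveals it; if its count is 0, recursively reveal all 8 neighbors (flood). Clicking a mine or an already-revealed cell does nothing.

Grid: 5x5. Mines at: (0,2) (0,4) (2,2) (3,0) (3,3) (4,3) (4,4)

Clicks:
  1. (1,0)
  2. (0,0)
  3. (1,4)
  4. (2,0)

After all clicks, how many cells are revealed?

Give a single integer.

Answer: 7

Derivation:
Click 1 (1,0) count=0: revealed 6 new [(0,0) (0,1) (1,0) (1,1) (2,0) (2,1)] -> total=6
Click 2 (0,0) count=0: revealed 0 new [(none)] -> total=6
Click 3 (1,4) count=1: revealed 1 new [(1,4)] -> total=7
Click 4 (2,0) count=1: revealed 0 new [(none)] -> total=7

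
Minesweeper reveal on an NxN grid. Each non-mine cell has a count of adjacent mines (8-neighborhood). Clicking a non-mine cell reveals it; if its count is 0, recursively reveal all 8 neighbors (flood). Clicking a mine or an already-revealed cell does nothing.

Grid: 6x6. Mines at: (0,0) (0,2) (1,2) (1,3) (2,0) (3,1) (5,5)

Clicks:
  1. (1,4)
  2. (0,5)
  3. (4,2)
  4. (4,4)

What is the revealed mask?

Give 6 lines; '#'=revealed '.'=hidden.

Answer: ....##
....##
..####
..####
######
#####.

Derivation:
Click 1 (1,4) count=1: revealed 1 new [(1,4)] -> total=1
Click 2 (0,5) count=0: revealed 22 new [(0,4) (0,5) (1,5) (2,2) (2,3) (2,4) (2,5) (3,2) (3,3) (3,4) (3,5) (4,0) (4,1) (4,2) (4,3) (4,4) (4,5) (5,0) (5,1) (5,2) (5,3) (5,4)] -> total=23
Click 3 (4,2) count=1: revealed 0 new [(none)] -> total=23
Click 4 (4,4) count=1: revealed 0 new [(none)] -> total=23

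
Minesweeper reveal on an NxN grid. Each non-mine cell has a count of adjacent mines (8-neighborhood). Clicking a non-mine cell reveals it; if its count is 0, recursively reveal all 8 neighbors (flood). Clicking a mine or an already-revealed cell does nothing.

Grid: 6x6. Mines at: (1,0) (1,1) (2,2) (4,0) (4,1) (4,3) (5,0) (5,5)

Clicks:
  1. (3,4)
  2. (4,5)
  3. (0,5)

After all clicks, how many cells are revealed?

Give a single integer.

Click 1 (3,4) count=1: revealed 1 new [(3,4)] -> total=1
Click 2 (4,5) count=1: revealed 1 new [(4,5)] -> total=2
Click 3 (0,5) count=0: revealed 14 new [(0,2) (0,3) (0,4) (0,5) (1,2) (1,3) (1,4) (1,5) (2,3) (2,4) (2,5) (3,3) (3,5) (4,4)] -> total=16

Answer: 16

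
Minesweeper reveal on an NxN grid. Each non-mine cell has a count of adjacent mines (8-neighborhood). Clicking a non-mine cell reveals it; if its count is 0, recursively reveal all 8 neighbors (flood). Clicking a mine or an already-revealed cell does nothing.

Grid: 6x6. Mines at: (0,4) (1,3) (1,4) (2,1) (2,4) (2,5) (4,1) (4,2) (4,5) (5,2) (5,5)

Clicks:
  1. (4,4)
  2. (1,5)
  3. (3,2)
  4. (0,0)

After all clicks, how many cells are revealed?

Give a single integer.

Click 1 (4,4) count=2: revealed 1 new [(4,4)] -> total=1
Click 2 (1,5) count=4: revealed 1 new [(1,5)] -> total=2
Click 3 (3,2) count=3: revealed 1 new [(3,2)] -> total=3
Click 4 (0,0) count=0: revealed 6 new [(0,0) (0,1) (0,2) (1,0) (1,1) (1,2)] -> total=9

Answer: 9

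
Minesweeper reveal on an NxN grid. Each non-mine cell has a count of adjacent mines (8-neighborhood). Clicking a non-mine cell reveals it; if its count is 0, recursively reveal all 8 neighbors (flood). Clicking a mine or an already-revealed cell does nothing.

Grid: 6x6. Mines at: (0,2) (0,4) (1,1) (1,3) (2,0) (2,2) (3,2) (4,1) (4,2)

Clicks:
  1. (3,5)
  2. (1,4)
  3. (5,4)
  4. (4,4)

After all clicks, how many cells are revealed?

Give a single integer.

Click 1 (3,5) count=0: revealed 14 new [(1,4) (1,5) (2,3) (2,4) (2,5) (3,3) (3,4) (3,5) (4,3) (4,4) (4,5) (5,3) (5,4) (5,5)] -> total=14
Click 2 (1,4) count=2: revealed 0 new [(none)] -> total=14
Click 3 (5,4) count=0: revealed 0 new [(none)] -> total=14
Click 4 (4,4) count=0: revealed 0 new [(none)] -> total=14

Answer: 14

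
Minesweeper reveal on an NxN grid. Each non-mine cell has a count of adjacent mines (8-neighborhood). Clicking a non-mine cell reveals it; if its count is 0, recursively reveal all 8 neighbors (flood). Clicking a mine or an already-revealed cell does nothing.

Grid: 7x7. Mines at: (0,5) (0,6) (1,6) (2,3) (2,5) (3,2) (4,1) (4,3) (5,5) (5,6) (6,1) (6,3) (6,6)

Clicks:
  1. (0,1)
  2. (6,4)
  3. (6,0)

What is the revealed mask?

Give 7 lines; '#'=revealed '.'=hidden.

Answer: #####..
#####..
###....
##.....
.......
.......
#...#..

Derivation:
Click 1 (0,1) count=0: revealed 15 new [(0,0) (0,1) (0,2) (0,3) (0,4) (1,0) (1,1) (1,2) (1,3) (1,4) (2,0) (2,1) (2,2) (3,0) (3,1)] -> total=15
Click 2 (6,4) count=2: revealed 1 new [(6,4)] -> total=16
Click 3 (6,0) count=1: revealed 1 new [(6,0)] -> total=17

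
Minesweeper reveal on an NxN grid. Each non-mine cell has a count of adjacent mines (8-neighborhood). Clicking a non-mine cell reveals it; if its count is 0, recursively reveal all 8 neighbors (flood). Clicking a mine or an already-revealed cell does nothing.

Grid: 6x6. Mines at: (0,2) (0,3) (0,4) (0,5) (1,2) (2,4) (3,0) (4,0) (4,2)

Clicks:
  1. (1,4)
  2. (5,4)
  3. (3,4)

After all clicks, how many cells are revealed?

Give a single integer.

Click 1 (1,4) count=4: revealed 1 new [(1,4)] -> total=1
Click 2 (5,4) count=0: revealed 9 new [(3,3) (3,4) (3,5) (4,3) (4,4) (4,5) (5,3) (5,4) (5,5)] -> total=10
Click 3 (3,4) count=1: revealed 0 new [(none)] -> total=10

Answer: 10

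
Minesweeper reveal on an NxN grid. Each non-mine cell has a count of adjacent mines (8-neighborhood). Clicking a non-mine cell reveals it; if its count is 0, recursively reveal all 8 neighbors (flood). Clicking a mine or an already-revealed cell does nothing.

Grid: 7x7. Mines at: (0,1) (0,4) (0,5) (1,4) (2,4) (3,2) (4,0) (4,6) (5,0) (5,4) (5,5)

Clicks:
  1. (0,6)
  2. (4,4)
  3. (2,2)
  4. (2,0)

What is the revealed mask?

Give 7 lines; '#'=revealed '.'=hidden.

Click 1 (0,6) count=1: revealed 1 new [(0,6)] -> total=1
Click 2 (4,4) count=2: revealed 1 new [(4,4)] -> total=2
Click 3 (2,2) count=1: revealed 1 new [(2,2)] -> total=3
Click 4 (2,0) count=0: revealed 6 new [(1,0) (1,1) (2,0) (2,1) (3,0) (3,1)] -> total=9

Answer: ......#
##.....
###....
##.....
....#..
.......
.......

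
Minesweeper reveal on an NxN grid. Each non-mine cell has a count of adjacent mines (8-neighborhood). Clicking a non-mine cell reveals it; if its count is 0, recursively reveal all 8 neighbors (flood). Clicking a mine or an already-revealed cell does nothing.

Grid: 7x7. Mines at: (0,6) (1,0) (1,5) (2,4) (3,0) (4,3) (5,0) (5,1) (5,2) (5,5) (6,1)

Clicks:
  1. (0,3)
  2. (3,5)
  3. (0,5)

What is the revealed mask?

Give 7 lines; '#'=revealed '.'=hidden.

Click 1 (0,3) count=0: revealed 14 new [(0,1) (0,2) (0,3) (0,4) (1,1) (1,2) (1,3) (1,4) (2,1) (2,2) (2,3) (3,1) (3,2) (3,3)] -> total=14
Click 2 (3,5) count=1: revealed 1 new [(3,5)] -> total=15
Click 3 (0,5) count=2: revealed 1 new [(0,5)] -> total=16

Answer: .#####.
.####..
.###...
.###.#.
.......
.......
.......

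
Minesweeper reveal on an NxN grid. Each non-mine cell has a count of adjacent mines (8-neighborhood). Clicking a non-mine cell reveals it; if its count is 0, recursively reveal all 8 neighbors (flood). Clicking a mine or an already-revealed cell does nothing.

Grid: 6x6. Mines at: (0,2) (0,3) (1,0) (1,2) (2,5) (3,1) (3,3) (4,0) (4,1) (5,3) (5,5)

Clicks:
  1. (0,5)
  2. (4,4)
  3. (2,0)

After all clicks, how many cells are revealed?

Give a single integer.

Answer: 6

Derivation:
Click 1 (0,5) count=0: revealed 4 new [(0,4) (0,5) (1,4) (1,5)] -> total=4
Click 2 (4,4) count=3: revealed 1 new [(4,4)] -> total=5
Click 3 (2,0) count=2: revealed 1 new [(2,0)] -> total=6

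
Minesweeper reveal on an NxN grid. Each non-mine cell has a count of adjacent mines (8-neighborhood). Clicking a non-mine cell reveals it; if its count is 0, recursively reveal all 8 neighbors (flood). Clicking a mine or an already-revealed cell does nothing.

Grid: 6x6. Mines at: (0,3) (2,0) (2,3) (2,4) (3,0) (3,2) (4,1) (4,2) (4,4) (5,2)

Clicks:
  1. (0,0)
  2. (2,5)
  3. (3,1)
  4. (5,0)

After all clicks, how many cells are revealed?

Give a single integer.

Click 1 (0,0) count=0: revealed 6 new [(0,0) (0,1) (0,2) (1,0) (1,1) (1,2)] -> total=6
Click 2 (2,5) count=1: revealed 1 new [(2,5)] -> total=7
Click 3 (3,1) count=5: revealed 1 new [(3,1)] -> total=8
Click 4 (5,0) count=1: revealed 1 new [(5,0)] -> total=9

Answer: 9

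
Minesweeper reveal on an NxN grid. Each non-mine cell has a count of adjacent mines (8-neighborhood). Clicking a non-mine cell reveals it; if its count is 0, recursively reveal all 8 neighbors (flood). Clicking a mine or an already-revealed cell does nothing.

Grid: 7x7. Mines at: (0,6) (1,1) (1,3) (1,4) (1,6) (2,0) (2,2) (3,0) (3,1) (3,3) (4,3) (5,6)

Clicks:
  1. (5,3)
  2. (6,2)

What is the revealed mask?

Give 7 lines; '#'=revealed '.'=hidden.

Answer: .......
.......
.......
.......
###....
######.
######.

Derivation:
Click 1 (5,3) count=1: revealed 1 new [(5,3)] -> total=1
Click 2 (6,2) count=0: revealed 14 new [(4,0) (4,1) (4,2) (5,0) (5,1) (5,2) (5,4) (5,5) (6,0) (6,1) (6,2) (6,3) (6,4) (6,5)] -> total=15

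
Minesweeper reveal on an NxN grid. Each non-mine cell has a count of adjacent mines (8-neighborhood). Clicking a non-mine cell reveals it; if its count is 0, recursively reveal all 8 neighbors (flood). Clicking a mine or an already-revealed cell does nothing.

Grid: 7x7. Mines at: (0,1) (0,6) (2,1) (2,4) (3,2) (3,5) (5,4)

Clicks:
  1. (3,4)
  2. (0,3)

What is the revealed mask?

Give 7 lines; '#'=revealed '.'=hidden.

Click 1 (3,4) count=2: revealed 1 new [(3,4)] -> total=1
Click 2 (0,3) count=0: revealed 8 new [(0,2) (0,3) (0,4) (0,5) (1,2) (1,3) (1,4) (1,5)] -> total=9

Answer: ..####.
..####.
.......
....#..
.......
.......
.......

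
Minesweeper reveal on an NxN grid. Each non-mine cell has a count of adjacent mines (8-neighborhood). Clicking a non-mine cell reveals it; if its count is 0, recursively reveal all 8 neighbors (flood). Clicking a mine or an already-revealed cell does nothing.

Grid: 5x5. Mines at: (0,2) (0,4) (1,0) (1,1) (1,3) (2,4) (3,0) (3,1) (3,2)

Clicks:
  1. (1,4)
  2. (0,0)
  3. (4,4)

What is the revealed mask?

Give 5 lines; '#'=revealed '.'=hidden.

Answer: #....
....#
.....
...##
...##

Derivation:
Click 1 (1,4) count=3: revealed 1 new [(1,4)] -> total=1
Click 2 (0,0) count=2: revealed 1 new [(0,0)] -> total=2
Click 3 (4,4) count=0: revealed 4 new [(3,3) (3,4) (4,3) (4,4)] -> total=6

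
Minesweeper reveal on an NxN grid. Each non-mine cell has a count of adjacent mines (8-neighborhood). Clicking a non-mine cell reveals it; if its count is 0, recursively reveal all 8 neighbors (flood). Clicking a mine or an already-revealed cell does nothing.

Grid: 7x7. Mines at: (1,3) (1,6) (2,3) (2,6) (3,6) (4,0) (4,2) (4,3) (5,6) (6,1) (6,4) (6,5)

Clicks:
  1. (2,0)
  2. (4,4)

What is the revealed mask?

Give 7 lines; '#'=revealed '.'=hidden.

Answer: ###....
###....
###....
###....
....#..
.......
.......

Derivation:
Click 1 (2,0) count=0: revealed 12 new [(0,0) (0,1) (0,2) (1,0) (1,1) (1,2) (2,0) (2,1) (2,2) (3,0) (3,1) (3,2)] -> total=12
Click 2 (4,4) count=1: revealed 1 new [(4,4)] -> total=13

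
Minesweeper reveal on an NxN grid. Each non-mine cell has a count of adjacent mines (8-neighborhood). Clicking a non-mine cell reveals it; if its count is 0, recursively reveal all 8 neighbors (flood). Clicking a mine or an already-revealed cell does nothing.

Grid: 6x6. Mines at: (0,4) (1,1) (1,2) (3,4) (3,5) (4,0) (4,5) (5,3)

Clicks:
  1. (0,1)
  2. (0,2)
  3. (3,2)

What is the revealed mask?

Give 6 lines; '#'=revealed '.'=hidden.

Click 1 (0,1) count=2: revealed 1 new [(0,1)] -> total=1
Click 2 (0,2) count=2: revealed 1 new [(0,2)] -> total=2
Click 3 (3,2) count=0: revealed 9 new [(2,1) (2,2) (2,3) (3,1) (3,2) (3,3) (4,1) (4,2) (4,3)] -> total=11

Answer: .##...
......
.###..
.###..
.###..
......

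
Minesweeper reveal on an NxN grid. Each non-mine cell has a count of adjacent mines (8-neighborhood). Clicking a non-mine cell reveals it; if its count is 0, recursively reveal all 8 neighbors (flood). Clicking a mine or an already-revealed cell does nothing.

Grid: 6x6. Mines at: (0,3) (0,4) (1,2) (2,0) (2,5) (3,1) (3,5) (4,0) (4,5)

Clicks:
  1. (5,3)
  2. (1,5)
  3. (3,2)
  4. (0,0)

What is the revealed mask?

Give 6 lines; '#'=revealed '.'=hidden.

Answer: ##....
##...#
..###.
..###.
.####.
.####.

Derivation:
Click 1 (5,3) count=0: revealed 14 new [(2,2) (2,3) (2,4) (3,2) (3,3) (3,4) (4,1) (4,2) (4,3) (4,4) (5,1) (5,2) (5,3) (5,4)] -> total=14
Click 2 (1,5) count=2: revealed 1 new [(1,5)] -> total=15
Click 3 (3,2) count=1: revealed 0 new [(none)] -> total=15
Click 4 (0,0) count=0: revealed 4 new [(0,0) (0,1) (1,0) (1,1)] -> total=19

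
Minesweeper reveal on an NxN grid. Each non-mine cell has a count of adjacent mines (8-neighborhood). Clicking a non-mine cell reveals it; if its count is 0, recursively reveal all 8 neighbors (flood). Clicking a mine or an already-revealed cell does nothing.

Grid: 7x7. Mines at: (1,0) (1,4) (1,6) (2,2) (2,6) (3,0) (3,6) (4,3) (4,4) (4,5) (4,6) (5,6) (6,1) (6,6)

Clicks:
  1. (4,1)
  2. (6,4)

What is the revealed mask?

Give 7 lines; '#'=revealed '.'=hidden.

Click 1 (4,1) count=1: revealed 1 new [(4,1)] -> total=1
Click 2 (6,4) count=0: revealed 8 new [(5,2) (5,3) (5,4) (5,5) (6,2) (6,3) (6,4) (6,5)] -> total=9

Answer: .......
.......
.......
.......
.#.....
..####.
..####.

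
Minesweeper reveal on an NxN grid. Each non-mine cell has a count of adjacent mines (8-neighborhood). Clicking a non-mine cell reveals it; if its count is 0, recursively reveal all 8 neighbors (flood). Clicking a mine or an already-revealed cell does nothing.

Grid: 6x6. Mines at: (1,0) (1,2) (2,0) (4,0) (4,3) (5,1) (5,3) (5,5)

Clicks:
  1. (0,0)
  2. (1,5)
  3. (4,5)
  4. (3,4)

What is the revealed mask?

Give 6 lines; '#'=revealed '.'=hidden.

Answer: #..###
...###
...###
...###
....##
......

Derivation:
Click 1 (0,0) count=1: revealed 1 new [(0,0)] -> total=1
Click 2 (1,5) count=0: revealed 14 new [(0,3) (0,4) (0,5) (1,3) (1,4) (1,5) (2,3) (2,4) (2,5) (3,3) (3,4) (3,5) (4,4) (4,5)] -> total=15
Click 3 (4,5) count=1: revealed 0 new [(none)] -> total=15
Click 4 (3,4) count=1: revealed 0 new [(none)] -> total=15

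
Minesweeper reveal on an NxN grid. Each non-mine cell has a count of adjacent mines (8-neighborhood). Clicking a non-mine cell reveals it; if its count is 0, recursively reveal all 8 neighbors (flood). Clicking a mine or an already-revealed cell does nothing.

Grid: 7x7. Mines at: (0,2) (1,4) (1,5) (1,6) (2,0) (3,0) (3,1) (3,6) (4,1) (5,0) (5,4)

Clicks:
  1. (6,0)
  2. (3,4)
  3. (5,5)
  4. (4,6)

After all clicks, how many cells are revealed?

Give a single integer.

Answer: 15

Derivation:
Click 1 (6,0) count=1: revealed 1 new [(6,0)] -> total=1
Click 2 (3,4) count=0: revealed 12 new [(2,2) (2,3) (2,4) (2,5) (3,2) (3,3) (3,4) (3,5) (4,2) (4,3) (4,4) (4,5)] -> total=13
Click 3 (5,5) count=1: revealed 1 new [(5,5)] -> total=14
Click 4 (4,6) count=1: revealed 1 new [(4,6)] -> total=15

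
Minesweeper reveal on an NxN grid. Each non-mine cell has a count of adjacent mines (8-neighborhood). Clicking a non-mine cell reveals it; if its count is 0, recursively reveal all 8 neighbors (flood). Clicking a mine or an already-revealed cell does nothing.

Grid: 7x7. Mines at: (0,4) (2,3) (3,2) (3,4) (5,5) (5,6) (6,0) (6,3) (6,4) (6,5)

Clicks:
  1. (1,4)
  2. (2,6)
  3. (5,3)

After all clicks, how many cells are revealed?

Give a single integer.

Click 1 (1,4) count=2: revealed 1 new [(1,4)] -> total=1
Click 2 (2,6) count=0: revealed 10 new [(0,5) (0,6) (1,5) (1,6) (2,5) (2,6) (3,5) (3,6) (4,5) (4,6)] -> total=11
Click 3 (5,3) count=2: revealed 1 new [(5,3)] -> total=12

Answer: 12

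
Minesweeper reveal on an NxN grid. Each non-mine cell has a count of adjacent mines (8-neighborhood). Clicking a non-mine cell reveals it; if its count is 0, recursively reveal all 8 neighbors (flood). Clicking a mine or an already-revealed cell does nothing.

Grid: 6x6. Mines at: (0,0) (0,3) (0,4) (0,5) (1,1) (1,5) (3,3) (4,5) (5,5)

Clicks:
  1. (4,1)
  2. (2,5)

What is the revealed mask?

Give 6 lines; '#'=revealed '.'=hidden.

Answer: ......
......
###..#
###...
#####.
#####.

Derivation:
Click 1 (4,1) count=0: revealed 16 new [(2,0) (2,1) (2,2) (3,0) (3,1) (3,2) (4,0) (4,1) (4,2) (4,3) (4,4) (5,0) (5,1) (5,2) (5,3) (5,4)] -> total=16
Click 2 (2,5) count=1: revealed 1 new [(2,5)] -> total=17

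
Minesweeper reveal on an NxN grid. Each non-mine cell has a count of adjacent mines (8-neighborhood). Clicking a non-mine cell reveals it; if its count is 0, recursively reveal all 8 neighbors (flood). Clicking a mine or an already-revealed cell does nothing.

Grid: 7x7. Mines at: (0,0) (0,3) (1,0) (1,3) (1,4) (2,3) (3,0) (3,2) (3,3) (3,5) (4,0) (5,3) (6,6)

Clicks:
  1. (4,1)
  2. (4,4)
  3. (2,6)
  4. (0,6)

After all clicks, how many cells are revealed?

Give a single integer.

Answer: 8

Derivation:
Click 1 (4,1) count=3: revealed 1 new [(4,1)] -> total=1
Click 2 (4,4) count=3: revealed 1 new [(4,4)] -> total=2
Click 3 (2,6) count=1: revealed 1 new [(2,6)] -> total=3
Click 4 (0,6) count=0: revealed 5 new [(0,5) (0,6) (1,5) (1,6) (2,5)] -> total=8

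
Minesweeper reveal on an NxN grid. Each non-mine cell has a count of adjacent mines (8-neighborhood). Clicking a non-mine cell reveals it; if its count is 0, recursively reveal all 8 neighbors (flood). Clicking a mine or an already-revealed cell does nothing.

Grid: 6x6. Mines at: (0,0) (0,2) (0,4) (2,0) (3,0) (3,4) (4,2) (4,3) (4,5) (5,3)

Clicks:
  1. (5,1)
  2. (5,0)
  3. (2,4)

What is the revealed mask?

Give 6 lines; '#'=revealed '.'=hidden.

Click 1 (5,1) count=1: revealed 1 new [(5,1)] -> total=1
Click 2 (5,0) count=0: revealed 3 new [(4,0) (4,1) (5,0)] -> total=4
Click 3 (2,4) count=1: revealed 1 new [(2,4)] -> total=5

Answer: ......
......
....#.
......
##....
##....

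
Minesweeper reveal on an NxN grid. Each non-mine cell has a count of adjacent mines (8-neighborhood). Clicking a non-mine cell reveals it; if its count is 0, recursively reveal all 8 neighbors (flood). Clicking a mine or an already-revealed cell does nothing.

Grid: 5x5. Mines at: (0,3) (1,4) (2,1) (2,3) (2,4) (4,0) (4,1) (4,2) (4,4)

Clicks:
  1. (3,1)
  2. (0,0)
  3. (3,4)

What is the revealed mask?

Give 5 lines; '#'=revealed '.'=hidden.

Click 1 (3,1) count=4: revealed 1 new [(3,1)] -> total=1
Click 2 (0,0) count=0: revealed 6 new [(0,0) (0,1) (0,2) (1,0) (1,1) (1,2)] -> total=7
Click 3 (3,4) count=3: revealed 1 new [(3,4)] -> total=8

Answer: ###..
###..
.....
.#..#
.....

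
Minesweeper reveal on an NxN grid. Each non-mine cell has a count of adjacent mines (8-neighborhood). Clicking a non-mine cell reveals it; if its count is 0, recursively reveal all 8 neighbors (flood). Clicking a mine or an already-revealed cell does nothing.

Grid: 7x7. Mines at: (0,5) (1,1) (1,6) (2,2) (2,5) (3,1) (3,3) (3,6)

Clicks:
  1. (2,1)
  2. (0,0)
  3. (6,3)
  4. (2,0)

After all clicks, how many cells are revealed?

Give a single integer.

Click 1 (2,1) count=3: revealed 1 new [(2,1)] -> total=1
Click 2 (0,0) count=1: revealed 1 new [(0,0)] -> total=2
Click 3 (6,3) count=0: revealed 21 new [(4,0) (4,1) (4,2) (4,3) (4,4) (4,5) (4,6) (5,0) (5,1) (5,2) (5,3) (5,4) (5,5) (5,6) (6,0) (6,1) (6,2) (6,3) (6,4) (6,5) (6,6)] -> total=23
Click 4 (2,0) count=2: revealed 1 new [(2,0)] -> total=24

Answer: 24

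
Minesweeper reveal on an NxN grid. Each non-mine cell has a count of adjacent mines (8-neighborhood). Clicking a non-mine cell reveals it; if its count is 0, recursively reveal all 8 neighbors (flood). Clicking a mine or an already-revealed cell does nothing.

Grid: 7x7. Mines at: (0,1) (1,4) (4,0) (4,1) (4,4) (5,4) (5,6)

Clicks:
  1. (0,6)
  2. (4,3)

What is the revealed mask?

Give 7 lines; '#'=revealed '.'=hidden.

Click 1 (0,6) count=0: revealed 10 new [(0,5) (0,6) (1,5) (1,6) (2,5) (2,6) (3,5) (3,6) (4,5) (4,6)] -> total=10
Click 2 (4,3) count=2: revealed 1 new [(4,3)] -> total=11

Answer: .....##
.....##
.....##
.....##
...#.##
.......
.......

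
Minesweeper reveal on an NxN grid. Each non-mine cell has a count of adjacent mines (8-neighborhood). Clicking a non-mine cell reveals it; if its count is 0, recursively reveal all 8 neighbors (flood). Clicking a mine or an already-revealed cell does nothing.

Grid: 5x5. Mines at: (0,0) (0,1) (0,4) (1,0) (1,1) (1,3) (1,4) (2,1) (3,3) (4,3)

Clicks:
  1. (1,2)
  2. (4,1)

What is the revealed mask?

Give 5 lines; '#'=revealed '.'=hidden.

Click 1 (1,2) count=4: revealed 1 new [(1,2)] -> total=1
Click 2 (4,1) count=0: revealed 6 new [(3,0) (3,1) (3,2) (4,0) (4,1) (4,2)] -> total=7

Answer: .....
..#..
.....
###..
###..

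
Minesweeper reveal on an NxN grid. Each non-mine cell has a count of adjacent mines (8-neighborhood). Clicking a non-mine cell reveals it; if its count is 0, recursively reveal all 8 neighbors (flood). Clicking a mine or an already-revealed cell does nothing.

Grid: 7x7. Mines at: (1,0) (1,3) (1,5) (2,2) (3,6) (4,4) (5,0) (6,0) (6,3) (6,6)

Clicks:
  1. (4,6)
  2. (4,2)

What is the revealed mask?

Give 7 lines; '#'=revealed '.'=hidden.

Click 1 (4,6) count=1: revealed 1 new [(4,6)] -> total=1
Click 2 (4,2) count=0: revealed 9 new [(3,1) (3,2) (3,3) (4,1) (4,2) (4,3) (5,1) (5,2) (5,3)] -> total=10

Answer: .......
.......
.......
.###...
.###..#
.###...
.......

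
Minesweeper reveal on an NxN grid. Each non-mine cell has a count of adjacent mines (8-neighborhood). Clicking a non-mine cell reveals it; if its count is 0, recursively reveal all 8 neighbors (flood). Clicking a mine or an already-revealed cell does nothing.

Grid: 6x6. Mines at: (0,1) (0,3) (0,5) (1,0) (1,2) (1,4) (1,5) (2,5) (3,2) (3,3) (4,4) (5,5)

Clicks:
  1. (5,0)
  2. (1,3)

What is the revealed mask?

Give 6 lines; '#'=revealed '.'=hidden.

Answer: ......
...#..
##....
##....
####..
####..

Derivation:
Click 1 (5,0) count=0: revealed 12 new [(2,0) (2,1) (3,0) (3,1) (4,0) (4,1) (4,2) (4,3) (5,0) (5,1) (5,2) (5,3)] -> total=12
Click 2 (1,3) count=3: revealed 1 new [(1,3)] -> total=13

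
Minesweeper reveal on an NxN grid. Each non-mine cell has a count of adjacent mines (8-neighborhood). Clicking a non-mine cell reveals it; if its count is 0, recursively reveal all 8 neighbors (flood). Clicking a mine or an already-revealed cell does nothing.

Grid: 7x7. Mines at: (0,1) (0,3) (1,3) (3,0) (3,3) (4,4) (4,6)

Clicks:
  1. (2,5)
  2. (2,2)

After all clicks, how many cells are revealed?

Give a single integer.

Click 1 (2,5) count=0: revealed 12 new [(0,4) (0,5) (0,6) (1,4) (1,5) (1,6) (2,4) (2,5) (2,6) (3,4) (3,5) (3,6)] -> total=12
Click 2 (2,2) count=2: revealed 1 new [(2,2)] -> total=13

Answer: 13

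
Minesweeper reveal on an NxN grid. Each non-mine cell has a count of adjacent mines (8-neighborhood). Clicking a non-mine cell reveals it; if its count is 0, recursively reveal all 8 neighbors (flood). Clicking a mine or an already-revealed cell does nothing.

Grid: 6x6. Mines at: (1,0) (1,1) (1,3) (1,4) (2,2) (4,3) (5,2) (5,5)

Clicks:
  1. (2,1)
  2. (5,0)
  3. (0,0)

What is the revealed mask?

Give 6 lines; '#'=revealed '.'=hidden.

Answer: #.....
......
##....
##....
##....
##....

Derivation:
Click 1 (2,1) count=3: revealed 1 new [(2,1)] -> total=1
Click 2 (5,0) count=0: revealed 7 new [(2,0) (3,0) (3,1) (4,0) (4,1) (5,0) (5,1)] -> total=8
Click 3 (0,0) count=2: revealed 1 new [(0,0)] -> total=9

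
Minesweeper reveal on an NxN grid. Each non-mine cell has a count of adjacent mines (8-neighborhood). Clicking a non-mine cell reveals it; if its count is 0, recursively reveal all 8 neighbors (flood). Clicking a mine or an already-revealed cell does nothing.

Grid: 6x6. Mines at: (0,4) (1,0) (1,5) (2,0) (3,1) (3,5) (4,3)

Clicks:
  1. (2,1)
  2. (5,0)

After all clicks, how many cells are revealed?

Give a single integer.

Click 1 (2,1) count=3: revealed 1 new [(2,1)] -> total=1
Click 2 (5,0) count=0: revealed 6 new [(4,0) (4,1) (4,2) (5,0) (5,1) (5,2)] -> total=7

Answer: 7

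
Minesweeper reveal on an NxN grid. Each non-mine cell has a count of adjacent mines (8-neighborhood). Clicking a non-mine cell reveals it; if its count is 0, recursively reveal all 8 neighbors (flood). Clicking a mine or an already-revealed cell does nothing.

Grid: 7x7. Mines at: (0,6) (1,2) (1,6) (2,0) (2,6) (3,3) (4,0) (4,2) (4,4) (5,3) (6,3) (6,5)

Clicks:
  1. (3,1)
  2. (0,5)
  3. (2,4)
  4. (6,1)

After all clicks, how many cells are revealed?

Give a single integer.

Answer: 9

Derivation:
Click 1 (3,1) count=3: revealed 1 new [(3,1)] -> total=1
Click 2 (0,5) count=2: revealed 1 new [(0,5)] -> total=2
Click 3 (2,4) count=1: revealed 1 new [(2,4)] -> total=3
Click 4 (6,1) count=0: revealed 6 new [(5,0) (5,1) (5,2) (6,0) (6,1) (6,2)] -> total=9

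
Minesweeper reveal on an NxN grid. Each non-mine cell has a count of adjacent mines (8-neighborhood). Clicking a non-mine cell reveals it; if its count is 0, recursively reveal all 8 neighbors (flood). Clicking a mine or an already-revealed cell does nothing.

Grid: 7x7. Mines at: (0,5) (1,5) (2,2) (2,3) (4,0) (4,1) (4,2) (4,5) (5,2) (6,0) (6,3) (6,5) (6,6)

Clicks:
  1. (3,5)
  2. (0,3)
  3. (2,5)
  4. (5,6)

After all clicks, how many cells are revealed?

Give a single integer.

Click 1 (3,5) count=1: revealed 1 new [(3,5)] -> total=1
Click 2 (0,3) count=0: revealed 14 new [(0,0) (0,1) (0,2) (0,3) (0,4) (1,0) (1,1) (1,2) (1,3) (1,4) (2,0) (2,1) (3,0) (3,1)] -> total=15
Click 3 (2,5) count=1: revealed 1 new [(2,5)] -> total=16
Click 4 (5,6) count=3: revealed 1 new [(5,6)] -> total=17

Answer: 17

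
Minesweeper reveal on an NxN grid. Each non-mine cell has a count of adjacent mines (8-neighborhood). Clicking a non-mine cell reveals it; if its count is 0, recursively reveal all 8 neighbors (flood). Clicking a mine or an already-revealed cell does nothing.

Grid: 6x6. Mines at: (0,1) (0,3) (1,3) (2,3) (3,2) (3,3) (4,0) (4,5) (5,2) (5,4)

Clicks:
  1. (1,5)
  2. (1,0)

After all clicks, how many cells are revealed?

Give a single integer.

Answer: 9

Derivation:
Click 1 (1,5) count=0: revealed 8 new [(0,4) (0,5) (1,4) (1,5) (2,4) (2,5) (3,4) (3,5)] -> total=8
Click 2 (1,0) count=1: revealed 1 new [(1,0)] -> total=9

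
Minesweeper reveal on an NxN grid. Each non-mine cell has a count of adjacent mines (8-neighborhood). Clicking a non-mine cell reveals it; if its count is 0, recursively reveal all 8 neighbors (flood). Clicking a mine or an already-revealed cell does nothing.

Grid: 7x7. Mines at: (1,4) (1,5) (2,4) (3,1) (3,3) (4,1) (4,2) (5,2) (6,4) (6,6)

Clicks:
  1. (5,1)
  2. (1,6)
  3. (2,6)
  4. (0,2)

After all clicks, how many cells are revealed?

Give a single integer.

Answer: 15

Derivation:
Click 1 (5,1) count=3: revealed 1 new [(5,1)] -> total=1
Click 2 (1,6) count=1: revealed 1 new [(1,6)] -> total=2
Click 3 (2,6) count=1: revealed 1 new [(2,6)] -> total=3
Click 4 (0,2) count=0: revealed 12 new [(0,0) (0,1) (0,2) (0,3) (1,0) (1,1) (1,2) (1,3) (2,0) (2,1) (2,2) (2,3)] -> total=15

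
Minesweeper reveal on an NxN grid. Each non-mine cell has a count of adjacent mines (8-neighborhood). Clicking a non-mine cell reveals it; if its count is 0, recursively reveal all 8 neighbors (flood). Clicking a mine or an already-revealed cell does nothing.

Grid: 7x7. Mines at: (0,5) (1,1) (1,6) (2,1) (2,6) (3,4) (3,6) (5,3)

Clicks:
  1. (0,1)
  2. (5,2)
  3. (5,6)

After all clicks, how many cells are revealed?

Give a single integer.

Answer: 11

Derivation:
Click 1 (0,1) count=1: revealed 1 new [(0,1)] -> total=1
Click 2 (5,2) count=1: revealed 1 new [(5,2)] -> total=2
Click 3 (5,6) count=0: revealed 9 new [(4,4) (4,5) (4,6) (5,4) (5,5) (5,6) (6,4) (6,5) (6,6)] -> total=11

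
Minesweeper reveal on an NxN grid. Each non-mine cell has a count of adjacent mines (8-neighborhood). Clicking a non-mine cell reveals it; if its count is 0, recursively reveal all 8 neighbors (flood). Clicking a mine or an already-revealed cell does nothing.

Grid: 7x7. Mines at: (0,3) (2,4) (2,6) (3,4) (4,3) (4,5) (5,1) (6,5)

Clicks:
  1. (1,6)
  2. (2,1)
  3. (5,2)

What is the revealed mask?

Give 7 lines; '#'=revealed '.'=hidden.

Answer: ###....
####..#
####...
####...
###....
..#....
.......

Derivation:
Click 1 (1,6) count=1: revealed 1 new [(1,6)] -> total=1
Click 2 (2,1) count=0: revealed 18 new [(0,0) (0,1) (0,2) (1,0) (1,1) (1,2) (1,3) (2,0) (2,1) (2,2) (2,3) (3,0) (3,1) (3,2) (3,3) (4,0) (4,1) (4,2)] -> total=19
Click 3 (5,2) count=2: revealed 1 new [(5,2)] -> total=20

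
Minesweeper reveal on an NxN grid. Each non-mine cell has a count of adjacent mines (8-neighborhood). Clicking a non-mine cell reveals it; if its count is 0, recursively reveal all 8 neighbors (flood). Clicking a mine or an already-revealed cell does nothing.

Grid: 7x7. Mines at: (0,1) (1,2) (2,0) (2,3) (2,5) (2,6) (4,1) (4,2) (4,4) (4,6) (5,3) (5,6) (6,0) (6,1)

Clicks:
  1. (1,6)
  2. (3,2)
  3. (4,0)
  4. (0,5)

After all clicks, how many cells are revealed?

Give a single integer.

Answer: 10

Derivation:
Click 1 (1,6) count=2: revealed 1 new [(1,6)] -> total=1
Click 2 (3,2) count=3: revealed 1 new [(3,2)] -> total=2
Click 3 (4,0) count=1: revealed 1 new [(4,0)] -> total=3
Click 4 (0,5) count=0: revealed 7 new [(0,3) (0,4) (0,5) (0,6) (1,3) (1,4) (1,5)] -> total=10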